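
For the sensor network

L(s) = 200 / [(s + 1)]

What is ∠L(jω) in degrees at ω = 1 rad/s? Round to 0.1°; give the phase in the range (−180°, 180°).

-45.0°

At ω = 1 rad/s:
pole (1 + j1·1) = 1 + j1 → |·| ≈ 1.4142, ∠ ≈ 45.00°
∠L = (0°) − (45.00°) = -45.00°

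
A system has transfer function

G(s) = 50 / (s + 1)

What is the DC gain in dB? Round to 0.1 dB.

G(0) = 50 / 1 = 50
20 log₁₀(50) ≈ 33.98 dB

34.0 dB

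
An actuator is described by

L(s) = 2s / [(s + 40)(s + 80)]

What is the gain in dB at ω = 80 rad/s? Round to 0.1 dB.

-36.0 dB

At s = jω = j80:
zero at origin: s = j80 → |·| = 80, ∠ = 90.00°
pole (s+40): 40 + j80 → |·| = √(40²+80²) = √8000 ≈ 89.443, ∠ = arctan(80/40) ≈ 63.43°
pole (s+80): 80 + j80 → |·| = √(80²+80²) = √12800 ≈ 113.14, ∠ = arctan(80/80) ≈ 45.00°
|L| = 2 · 80 / 10120 ≈ 0.01581
Gain = 20 log₁₀(0.01581) ≈ -36.02 dB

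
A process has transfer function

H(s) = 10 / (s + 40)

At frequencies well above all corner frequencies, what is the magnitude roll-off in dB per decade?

Each pole contributes −20 dB/decade at high frequency; each zero contributes +20 dB/decade.
Net: 0 zero(s) − 1 pole(s) → -20 dB/decade.

-20 dB/decade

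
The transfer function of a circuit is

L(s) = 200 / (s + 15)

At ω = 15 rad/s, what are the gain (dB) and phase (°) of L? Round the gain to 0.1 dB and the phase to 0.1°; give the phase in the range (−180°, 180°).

19.5 dB, -45.0°

Substitute s = j15:
Numerator: 200 = 200 + j0
Denominator: (j15) + 15 = 15 + j15
|N| = √(200² + 0²) ≈ 200, ∠N ≈ 0.00°
|D| = √(15² + 15²) ≈ 21.213, ∠D ≈ 45.00°
|L| = 200 / 21.213 ≈ 9.4282
Gain = 20 log₁₀(9.4282) ≈ 19.49 dB
∠L = 0.00° − 45.00° = -45.00°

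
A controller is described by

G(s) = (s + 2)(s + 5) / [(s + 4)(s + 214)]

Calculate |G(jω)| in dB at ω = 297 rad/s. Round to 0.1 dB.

At s = jω = j297:
zero (s+2): 2 + j297 → |·| = √(2²+297²) = √88213 ≈ 297.01, ∠ = arctan(297/2) ≈ 89.61°
zero (s+5): 5 + j297 → |·| = √(5²+297²) = √88234 ≈ 297.04, ∠ = arctan(297/5) ≈ 89.04°
pole (s+4): 4 + j297 → |·| = √(4²+297²) = √88225 ≈ 297.03, ∠ = arctan(297/4) ≈ 89.23°
pole (s+214): 214 + j297 → |·| = √(214²+297²) = √134005 ≈ 366.07, ∠ = arctan(297/214) ≈ 54.23°
|G| = 1 · 88224 / 1.0873e+05 ≈ 0.8114
Gain = 20 log₁₀(0.8114) ≈ -1.82 dB

-1.8 dB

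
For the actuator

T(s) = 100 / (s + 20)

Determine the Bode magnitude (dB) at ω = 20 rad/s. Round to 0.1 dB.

11.0 dB

Substitute s = j20:
Numerator: 100 = 100 + j0
Denominator: (j20) + 20 = 20 + j20
|N| = √(100² + 0²) ≈ 100, ∠N ≈ 0.00°
|D| = √(20² + 20²) ≈ 28.284, ∠D ≈ 45.00°
|T| = 100 / 28.284 ≈ 3.5356
Gain = 20 log₁₀(3.5356) ≈ 10.97 dB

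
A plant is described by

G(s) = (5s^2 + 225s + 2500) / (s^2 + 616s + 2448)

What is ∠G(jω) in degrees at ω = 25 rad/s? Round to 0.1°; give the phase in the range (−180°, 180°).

13.1°

Substitute s = j25:
Numerator: 5(j25)^2 + 225(j25) + 2500 = -625 + j5625
Denominator: (j25)^2 + 616(j25) + 2448 = 1823 + j15400
|N| = √(625² + 5625²) ≈ 5659.6, ∠N ≈ 96.34°
|D| = √(1823² + 15400²) ≈ 15508, ∠D ≈ 83.25°
∠G = 96.34° − 83.25° = 13.09°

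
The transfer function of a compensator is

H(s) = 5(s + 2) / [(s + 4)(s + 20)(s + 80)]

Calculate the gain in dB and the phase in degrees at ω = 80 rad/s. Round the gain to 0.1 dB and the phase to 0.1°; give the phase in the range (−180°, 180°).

At s = jω = j80:
zero (s+2): 2 + j80 → |·| = √(2²+80²) = √6404 ≈ 80.025, ∠ = arctan(80/2) ≈ 88.57°
pole (s+4): 4 + j80 → |·| = √(4²+80²) = √6416 ≈ 80.1, ∠ = arctan(80/4) ≈ 87.14°
pole (s+20): 20 + j80 → |·| = √(20²+80²) = √6800 ≈ 82.462, ∠ = arctan(80/20) ≈ 75.96°
pole (s+80): 80 + j80 → |·| = √(80²+80²) = √12800 ≈ 113.14, ∠ = arctan(80/80) ≈ 45.00°
|H| = 5 · 80.025 / 7.4731e+05 ≈ 0.00053542
Gain = 20 log₁₀(0.00053542) ≈ -65.43 dB
∠H = 88.57° − 208.10° = -119.53°

-65.4 dB, -119.5°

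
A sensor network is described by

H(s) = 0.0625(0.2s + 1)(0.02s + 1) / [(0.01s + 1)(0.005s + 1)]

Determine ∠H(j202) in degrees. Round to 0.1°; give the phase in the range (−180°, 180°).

55.7°

At ω = 202 rad/s:
zero (1 + j202·0.2) = 1 + j40.4 → |·| ≈ 40.412, ∠ ≈ 88.58°
zero (1 + j202·0.02) = 1 + j4.04 → |·| ≈ 4.1619, ∠ ≈ 76.10°
pole (1 + j202·0.01) = 1 + j2.02 → |·| ≈ 2.254, ∠ ≈ 63.66°
pole (1 + j202·0.005) = 1 + j1.01 → |·| ≈ 1.4213, ∠ ≈ 45.29°
∠H = (88.58° + 76.10°) − (63.66° + 45.29°) = 55.73°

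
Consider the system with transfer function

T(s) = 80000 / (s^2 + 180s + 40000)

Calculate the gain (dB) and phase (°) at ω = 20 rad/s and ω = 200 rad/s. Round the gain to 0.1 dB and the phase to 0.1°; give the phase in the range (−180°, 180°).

ω = 20: 6.1 dB, -5.2°; ω = 200: 6.9 dB, -90.0°

At s = jω = j20:
quadratic: (j20)² + 180·j20 + 40000 = 39600 + j3600 → |·| ≈ 39763, ∠ ≈ 5.19°
|T| = 80000 / 39763 ≈ 2.0119
Gain = 20 log₁₀(2.0119) ≈ 6.07 dB
∠T = 0.00° − 5.19° = -5.19°

At s = jω = j200:
quadratic: (j200)² + 180·j200 + 40000 = 0 + j36000 → |·| ≈ 36000, ∠ ≈ 90.00°
|T| = 80000 / 36000 ≈ 2.2222
Gain = 20 log₁₀(2.2222) ≈ 6.94 dB
∠T = 0.00° − 90.00° = -90.00°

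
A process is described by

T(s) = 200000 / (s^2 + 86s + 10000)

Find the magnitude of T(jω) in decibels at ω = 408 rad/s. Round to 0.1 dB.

1.9 dB

At s = jω = j408:
quadratic: (j408)² + 86·j408 + 10000 = -156464 + j35088 → |·| ≈ 1.6035e+05, ∠ ≈ 167.36°
|T| = 200000 / 1.6035e+05 ≈ 1.2473
Gain = 20 log₁₀(1.2473) ≈ 1.92 dB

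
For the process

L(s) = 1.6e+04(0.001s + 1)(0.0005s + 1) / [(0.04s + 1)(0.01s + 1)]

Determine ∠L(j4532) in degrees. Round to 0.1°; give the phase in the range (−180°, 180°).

At ω = 4532 rad/s:
zero (1 + j4532·0.001) = 1 + j4.532 → |·| ≈ 4.641, ∠ ≈ 77.56°
zero (1 + j4532·0.0005) = 1 + j2.266 → |·| ≈ 2.4768, ∠ ≈ 66.19°
pole (1 + j4532·0.04) = 1 + j181.28 → |·| ≈ 181.28, ∠ ≈ 89.68°
pole (1 + j4532·0.01) = 1 + j45.32 → |·| ≈ 45.331, ∠ ≈ 88.74°
∠L = (77.56° + 66.19°) − (89.68° + 88.74°) = -34.67°

-34.7°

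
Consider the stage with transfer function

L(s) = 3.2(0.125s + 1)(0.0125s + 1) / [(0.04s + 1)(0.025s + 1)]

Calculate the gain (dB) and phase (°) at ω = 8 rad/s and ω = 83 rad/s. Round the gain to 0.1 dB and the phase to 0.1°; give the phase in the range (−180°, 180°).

ω = 8: 12.6 dB, 21.7°; ω = 83: 15.6 dB, -7.0°

At ω = 8 rad/s:
zero (1 + j8·0.125) = 1 + j1 → |·| ≈ 1.4142, ∠ ≈ 45.00°
zero (1 + j8·0.0125) = 1 + j0.1 → |·| ≈ 1.005, ∠ ≈ 5.71°
pole (1 + j8·0.04) = 1 + j0.32 → |·| ≈ 1.05, ∠ ≈ 17.74°
pole (1 + j8·0.025) = 1 + j0.2 → |·| ≈ 1.0198, ∠ ≈ 11.31°
|L| = 3.2 · 1.4142 · 1.005 / (1.05 · 1.0198) ≈ 4.2474
Gain = 20 log₁₀(4.2474) ≈ 12.56 dB
∠L = (45.00° + 5.71°) − (17.74° + 11.31°) = 21.66°

At ω = 83 rad/s:
zero (1 + j83·0.125) = 1 + j10.375 → |·| ≈ 10.423, ∠ ≈ 84.49°
zero (1 + j83·0.0125) = 1 + j1.0375 → |·| ≈ 1.441, ∠ ≈ 46.05°
pole (1 + j83·0.04) = 1 + j3.32 → |·| ≈ 3.4673, ∠ ≈ 73.24°
pole (1 + j83·0.025) = 1 + j2.075 → |·| ≈ 2.3034, ∠ ≈ 64.27°
|L| = 3.2 · 10.423 · 1.441 / (3.4673 · 2.3034) ≈ 6.0179
Gain = 20 log₁₀(6.0179) ≈ 15.59 dB
∠L = (84.49° + 46.05°) − (73.24° + 64.27°) = -6.97°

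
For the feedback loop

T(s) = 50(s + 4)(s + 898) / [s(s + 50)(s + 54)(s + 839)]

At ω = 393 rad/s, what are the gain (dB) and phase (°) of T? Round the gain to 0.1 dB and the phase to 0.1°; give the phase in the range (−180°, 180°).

At s = jω = j393:
zero (s+4): 4 + j393 → |·| = √(4²+393²) = √154465 ≈ 393.02, ∠ = arctan(393/4) ≈ 89.42°
zero (s+898): 898 + j393 → |·| = √(898²+393²) = √960853 ≈ 980.23, ∠ = arctan(393/898) ≈ 23.64°
pole (s+50): 50 + j393 → |·| = √(50²+393²) = √156949 ≈ 396.17, ∠ = arctan(393/50) ≈ 82.75°
pole (s+54): 54 + j393 → |·| = √(54²+393²) = √157365 ≈ 396.69, ∠ = arctan(393/54) ≈ 82.18°
pole (s+839): 839 + j393 → |·| = √(839²+393²) = √858370 ≈ 926.48, ∠ = arctan(393/839) ≈ 25.10°
pole at origin: |s| = 393, ∠ = 90.00° (in denominator)
|T| = 50 · 3.8525e+05 / 5.7222e+10 ≈ 0.00033663
Gain = 20 log₁₀(0.00033663) ≈ -69.46 dB
∠T = 113.06° − 280.03° = -166.97°

-69.5 dB, -167.0°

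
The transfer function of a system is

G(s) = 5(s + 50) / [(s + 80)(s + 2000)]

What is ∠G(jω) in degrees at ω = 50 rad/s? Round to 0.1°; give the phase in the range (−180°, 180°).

11.6°

At s = jω = j50:
zero (s+50): 50 + j50 → |·| = √(50²+50²) = √5000 ≈ 70.711, ∠ = arctan(50/50) ≈ 45.00°
pole (s+80): 80 + j50 → |·| = √(80²+50²) = √8900 ≈ 94.34, ∠ = arctan(50/80) ≈ 32.01°
pole (s+2000): 2000 + j50 → |·| = √(2000²+50²) = √4002500 ≈ 2000.6, ∠ = arctan(50/2000) ≈ 1.43°
∠G = 45.00° − 33.44° = 11.56°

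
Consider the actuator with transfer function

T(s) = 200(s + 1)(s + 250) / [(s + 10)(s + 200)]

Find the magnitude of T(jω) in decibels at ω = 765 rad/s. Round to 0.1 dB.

46.2 dB

At s = jω = j765:
zero (s+1): 1 + j765 → |·| = √(1²+765²) = √585226 ≈ 765, ∠ = arctan(765/1) ≈ 89.93°
zero (s+250): 250 + j765 → |·| = √(250²+765²) = √647725 ≈ 804.81, ∠ = arctan(765/250) ≈ 71.90°
pole (s+10): 10 + j765 → |·| = √(10²+765²) = √585325 ≈ 765.07, ∠ = arctan(765/10) ≈ 89.25°
pole (s+200): 200 + j765 → |·| = √(200²+765²) = √625225 ≈ 790.71, ∠ = arctan(765/200) ≈ 75.35°
|T| = 200 · 6.1568e+05 / 6.0495e+05 ≈ 203.55
Gain = 20 log₁₀(203.55) ≈ 46.17 dB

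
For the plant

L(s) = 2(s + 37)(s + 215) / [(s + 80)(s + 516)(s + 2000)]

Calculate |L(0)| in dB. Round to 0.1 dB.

-74.3 dB

L(0) = 2·37·215 / (80·516·2000) ≈ 0.00019271
20 log₁₀(0.00019271) ≈ -74.30 dB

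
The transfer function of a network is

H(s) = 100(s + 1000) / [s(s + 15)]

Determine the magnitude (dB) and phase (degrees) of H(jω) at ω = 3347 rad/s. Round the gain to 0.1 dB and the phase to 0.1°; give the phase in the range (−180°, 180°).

-30.1 dB, -106.4°

At s = jω = j3347:
zero (s+1000): 1000 + j3347 → |·| = √(1000²+3347²) = √12202409 ≈ 3493.2, ∠ = arctan(3347/1000) ≈ 73.37°
pole (s+15): 15 + j3347 → |·| = √(15²+3347²) = √11202634 ≈ 3347, ∠ = arctan(3347/15) ≈ 89.74°
pole at origin: |s| = 3347, ∠ = 90.00° (in denominator)
|H| = 100 · 3493.2 / 1.1202e+07 ≈ 0.031184
Gain = 20 log₁₀(0.031184) ≈ -30.12 dB
∠H = 73.37° − 179.74° = -106.37°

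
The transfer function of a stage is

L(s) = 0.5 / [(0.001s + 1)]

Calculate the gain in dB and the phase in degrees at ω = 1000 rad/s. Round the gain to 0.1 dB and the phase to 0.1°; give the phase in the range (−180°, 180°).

-9.0 dB, -45.0°

At ω = 1000 rad/s:
pole (1 + j1000·0.001) = 1 + j1 → |·| ≈ 1.4142, ∠ ≈ 45.00°
|L| = 0.5 · 1 / (1.4142) ≈ 0.35356
Gain = 20 log₁₀(0.35356) ≈ -9.03 dB
∠L = (0°) − (45.00°) = -45.00°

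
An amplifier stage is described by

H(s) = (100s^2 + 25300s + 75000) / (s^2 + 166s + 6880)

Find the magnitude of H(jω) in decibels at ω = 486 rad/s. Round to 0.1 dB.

40.8 dB

Substitute s = j486:
Numerator: 100(j486)^2 + 25300(j486) + 75000 = -23544600 + j12295800
Denominator: (j486)^2 + 166(j486) + 6880 = -229316 + j80676
|N| = √(23544600² + 12295800²) ≈ 2.6562e+07, ∠N ≈ 152.42°
|D| = √(229316² + 80676²) ≈ 2.4309e+05, ∠D ≈ 160.62°
|H| = 2.6562e+07 / 2.4309e+05 ≈ 109.27
Gain = 20 log₁₀(109.27) ≈ 40.77 dB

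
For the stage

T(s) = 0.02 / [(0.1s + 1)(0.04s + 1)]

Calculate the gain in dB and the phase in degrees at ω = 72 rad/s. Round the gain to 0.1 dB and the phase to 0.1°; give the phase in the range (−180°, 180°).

At ω = 72 rad/s:
pole (1 + j72·0.1) = 1 + j7.2 → |·| ≈ 7.2691, ∠ ≈ 82.09°
pole (1 + j72·0.04) = 1 + j2.88 → |·| ≈ 3.0487, ∠ ≈ 70.85°
|T| = 0.02 · 1 / (7.2691 · 3.0487) ≈ 0.00090247
Gain = 20 log₁₀(0.00090247) ≈ -60.89 dB
∠T = (0°) − (82.09° + 70.85°) = -152.94°

-60.9 dB, -152.9°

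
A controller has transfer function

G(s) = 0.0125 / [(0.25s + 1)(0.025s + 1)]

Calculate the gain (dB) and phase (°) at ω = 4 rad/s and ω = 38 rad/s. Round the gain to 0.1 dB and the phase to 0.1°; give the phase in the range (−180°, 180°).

At ω = 4 rad/s:
pole (1 + j4·0.25) = 1 + j1 → |·| ≈ 1.4142, ∠ ≈ 45.00°
pole (1 + j4·0.025) = 1 + j0.1 → |·| ≈ 1.005, ∠ ≈ 5.71°
|G| = 0.0125 · 1 / (1.4142 · 1.005) ≈ 0.0087949
Gain = 20 log₁₀(0.0087949) ≈ -41.12 dB
∠G = (0°) − (45.00° + 5.71°) = -50.71°

At ω = 38 rad/s:
pole (1 + j38·0.25) = 1 + j9.5 → |·| ≈ 9.5525, ∠ ≈ 83.99°
pole (1 + j38·0.025) = 1 + j0.95 → |·| ≈ 1.3793, ∠ ≈ 43.53°
|G| = 0.0125 · 1 / (9.5525 · 1.3793) ≈ 0.00094871
Gain = 20 log₁₀(0.00094871) ≈ -60.46 dB
∠G = (0°) − (83.99° + 43.53°) = -127.52°

ω = 4: -41.1 dB, -50.7°; ω = 38: -60.5 dB, -127.5°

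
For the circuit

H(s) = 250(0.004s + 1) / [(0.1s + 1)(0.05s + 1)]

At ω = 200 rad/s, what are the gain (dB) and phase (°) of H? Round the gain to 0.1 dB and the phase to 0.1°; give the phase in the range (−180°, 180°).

4.0 dB, -132.8°

At ω = 200 rad/s:
zero (1 + j200·0.004) = 1 + j0.8 → |·| ≈ 1.2806, ∠ ≈ 38.66°
pole (1 + j200·0.1) = 1 + j20 → |·| ≈ 20.025, ∠ ≈ 87.14°
pole (1 + j200·0.05) = 1 + j10 → |·| ≈ 10.05, ∠ ≈ 84.29°
|H| = 250 · 1.2806 / (20.025 · 10.05) ≈ 1.5908
Gain = 20 log₁₀(1.5908) ≈ 4.03 dB
∠H = (38.66°) − (87.14° + 84.29°) = -132.77°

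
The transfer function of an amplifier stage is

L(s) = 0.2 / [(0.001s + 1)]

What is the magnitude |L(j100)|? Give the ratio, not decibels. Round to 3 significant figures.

At ω = 100 rad/s:
pole (1 + j100·0.001) = 1 + j0.1 → |·| ≈ 1.005, ∠ ≈ 5.71°
|L| = 0.2 · 1 / (1.005) ≈ 0.199

0.199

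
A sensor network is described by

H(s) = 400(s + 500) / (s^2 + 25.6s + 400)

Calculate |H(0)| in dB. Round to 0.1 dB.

54.0 dB

H(0) = 400·500 / 400 = 500
20 log₁₀(500) ≈ 53.98 dB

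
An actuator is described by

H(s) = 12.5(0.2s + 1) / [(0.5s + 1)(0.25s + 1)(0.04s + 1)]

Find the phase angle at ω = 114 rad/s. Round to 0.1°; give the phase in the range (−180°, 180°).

-167.1°

At ω = 114 rad/s:
zero (1 + j114·0.2) = 1 + j22.8 → |·| ≈ 22.822, ∠ ≈ 87.49°
pole (1 + j114·0.5) = 1 + j57 → |·| ≈ 57.009, ∠ ≈ 88.99°
pole (1 + j114·0.25) = 1 + j28.5 → |·| ≈ 28.518, ∠ ≈ 87.99°
pole (1 + j114·0.04) = 1 + j4.56 → |·| ≈ 4.6684, ∠ ≈ 77.63°
∠H = (87.49°) − (88.99° + 87.99° + 77.63°) = -167.12°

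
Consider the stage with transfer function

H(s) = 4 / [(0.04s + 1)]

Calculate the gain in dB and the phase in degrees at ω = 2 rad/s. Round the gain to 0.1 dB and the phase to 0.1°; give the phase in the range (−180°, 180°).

At ω = 2 rad/s:
pole (1 + j2·0.04) = 1 + j0.08 → |·| ≈ 1.0032, ∠ ≈ 4.57°
|H| = 4 · 1 / (1.0032) ≈ 3.9872
Gain = 20 log₁₀(3.9872) ≈ 12.01 dB
∠H = (0°) − (4.57°) = -4.57°

12.0 dB, -4.6°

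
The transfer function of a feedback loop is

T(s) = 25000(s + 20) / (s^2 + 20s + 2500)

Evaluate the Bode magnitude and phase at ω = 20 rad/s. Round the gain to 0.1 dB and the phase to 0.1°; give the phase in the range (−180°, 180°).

At s = jω = j20:
zero (s+20): 20 + j20 → |·| = √(20²+20²) = √800 ≈ 28.284, ∠ = arctan(20/20) ≈ 45.00°
quadratic: (j20)² + 20·j20 + 2500 = 2100 + j400 → |·| ≈ 2137.8, ∠ ≈ 10.78°
|T| = 25000 · 28.284 / 2137.8 ≈ 330.76
Gain = 20 log₁₀(330.76) ≈ 50.39 dB
∠T = 45.00° − 10.78° = 34.22°

50.4 dB, 34.2°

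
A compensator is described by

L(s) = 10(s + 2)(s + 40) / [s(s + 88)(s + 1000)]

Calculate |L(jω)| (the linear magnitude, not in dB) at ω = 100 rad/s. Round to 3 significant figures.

0.00805

At s = jω = j100:
zero (s+2): 2 + j100 → |·| = √(2²+100²) = √10004 ≈ 100.02, ∠ = arctan(100/2) ≈ 88.85°
zero (s+40): 40 + j100 → |·| = √(40²+100²) = √11600 ≈ 107.7, ∠ = arctan(100/40) ≈ 68.20°
pole (s+88): 88 + j100 → |·| = √(88²+100²) = √17744 ≈ 133.21, ∠ = arctan(100/88) ≈ 48.65°
pole (s+1000): 1000 + j100 → |·| = √(1000²+100²) = √1010000 ≈ 1005, ∠ = arctan(100/1000) ≈ 5.71°
pole at origin: |s| = 100, ∠ = 90.00° (in denominator)
|L| = 10 · 10772 / 1.3388e+07 ≈ 0.008046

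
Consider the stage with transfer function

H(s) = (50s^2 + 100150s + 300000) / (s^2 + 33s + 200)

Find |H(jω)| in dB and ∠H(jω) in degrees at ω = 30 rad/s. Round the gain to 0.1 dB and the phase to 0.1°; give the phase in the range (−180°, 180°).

Substitute s = j30:
Numerator: 50(j30)^2 + 100150(j30) + 300000 = 255000 + j3004500
Denominator: (j30)^2 + 33(j30) + 200 = -700 + j990
|N| = √(255000² + 3004500²) ≈ 3.0153e+06, ∠N ≈ 85.15°
|D| = √(700² + 990²) ≈ 1212.5, ∠D ≈ 125.26°
|H| = 3.0153e+06 / 1212.5 ≈ 2486.8
Gain = 20 log₁₀(2486.8) ≈ 67.91 dB
∠H = 85.15° − 125.26° = -40.11°

67.9 dB, -40.1°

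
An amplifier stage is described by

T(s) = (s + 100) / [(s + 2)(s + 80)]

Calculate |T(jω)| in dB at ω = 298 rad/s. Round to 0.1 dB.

-49.3 dB

At s = jω = j298:
zero (s+100): 100 + j298 → |·| = √(100²+298²) = √98804 ≈ 314.33, ∠ = arctan(298/100) ≈ 71.45°
pole (s+2): 2 + j298 → |·| = √(2²+298²) = √88808 ≈ 298.01, ∠ = arctan(298/2) ≈ 89.62°
pole (s+80): 80 + j298 → |·| = √(80²+298²) = √95204 ≈ 308.55, ∠ = arctan(298/80) ≈ 74.97°
|T| = 1 · 314.33 / 91951 ≈ 0.0034185
Gain = 20 log₁₀(0.0034185) ≈ -49.32 dB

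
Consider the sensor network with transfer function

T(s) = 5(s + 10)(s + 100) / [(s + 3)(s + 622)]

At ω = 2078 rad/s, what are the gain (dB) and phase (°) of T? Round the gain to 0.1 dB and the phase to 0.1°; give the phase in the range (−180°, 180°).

13.6 dB, 13.7°

At s = jω = j2078:
zero (s+10): 10 + j2078 → |·| = √(10²+2078²) = √4318184 ≈ 2078, ∠ = arctan(2078/10) ≈ 89.72°
zero (s+100): 100 + j2078 → |·| = √(100²+2078²) = √4328084 ≈ 2080.4, ∠ = arctan(2078/100) ≈ 87.24°
pole (s+3): 3 + j2078 → |·| = √(3²+2078²) = √4318093 ≈ 2078, ∠ = arctan(2078/3) ≈ 89.92°
pole (s+622): 622 + j2078 → |·| = √(622²+2078²) = √4704968 ≈ 2169.1, ∠ = arctan(2078/622) ≈ 73.34°
|T| = 5 · 4.3231e+06 / 4.5074e+06 ≈ 4.7956
Gain = 20 log₁₀(4.7956) ≈ 13.62 dB
∠T = 176.96° − 163.26° = 13.70°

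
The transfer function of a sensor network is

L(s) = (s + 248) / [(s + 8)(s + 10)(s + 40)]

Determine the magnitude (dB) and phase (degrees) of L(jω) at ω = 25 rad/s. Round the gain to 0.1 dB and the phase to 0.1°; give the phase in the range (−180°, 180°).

At s = jω = j25:
zero (s+248): 248 + j25 → |·| = √(248²+25²) = √62129 ≈ 249.26, ∠ = arctan(25/248) ≈ 5.76°
pole (s+8): 8 + j25 → |·| = √(8²+25²) = √689 ≈ 26.249, ∠ = arctan(25/8) ≈ 72.26°
pole (s+10): 10 + j25 → |·| = √(10²+25²) = √725 ≈ 26.926, ∠ = arctan(25/10) ≈ 68.20°
pole (s+40): 40 + j25 → |·| = √(40²+25²) = √2225 ≈ 47.17, ∠ = arctan(25/40) ≈ 32.01°
|L| = 1 · 249.26 / 33339 ≈ 0.0074765
Gain = 20 log₁₀(0.0074765) ≈ -42.53 dB
∠L = 5.76° − 172.47° = -166.71°

-42.5 dB, -166.7°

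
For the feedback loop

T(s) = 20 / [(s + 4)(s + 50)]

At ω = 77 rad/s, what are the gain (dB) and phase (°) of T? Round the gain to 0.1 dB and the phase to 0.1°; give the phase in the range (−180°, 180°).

At s = jω = j77:
pole (s+4): 4 + j77 → |·| = √(4²+77²) = √5945 ≈ 77.104, ∠ = arctan(77/4) ≈ 87.03°
pole (s+50): 50 + j77 → |·| = √(50²+77²) = √8429 ≈ 91.81, ∠ = arctan(77/50) ≈ 57.00°
|T| = 20 / 7078.9 ≈ 0.0028253
Gain = 20 log₁₀(0.0028253) ≈ -50.98 dB
∠T = 0.00° − 144.03° = -144.03°

-51.0 dB, -144.0°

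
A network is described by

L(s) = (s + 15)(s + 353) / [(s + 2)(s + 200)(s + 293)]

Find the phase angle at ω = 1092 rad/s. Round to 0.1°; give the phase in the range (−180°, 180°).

At s = jω = j1092:
zero (s+15): 15 + j1092 → |·| = √(15²+1092²) = √1192689 ≈ 1092.1, ∠ = arctan(1092/15) ≈ 89.21°
zero (s+353): 353 + j1092 → |·| = √(353²+1092²) = √1317073 ≈ 1147.6, ∠ = arctan(1092/353) ≈ 72.09°
pole (s+2): 2 + j1092 → |·| = √(2²+1092²) = √1192468 ≈ 1092, ∠ = arctan(1092/2) ≈ 89.90°
pole (s+200): 200 + j1092 → |·| = √(200²+1092²) = √1232464 ≈ 1110.2, ∠ = arctan(1092/200) ≈ 79.62°
pole (s+293): 293 + j1092 → |·| = √(293²+1092²) = √1278313 ≈ 1130.6, ∠ = arctan(1092/293) ≈ 74.98°
∠L = 161.30° − 244.50° = -83.20°

-83.2°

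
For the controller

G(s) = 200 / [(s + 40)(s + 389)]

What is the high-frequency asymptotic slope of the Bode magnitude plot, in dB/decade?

-40 dB/decade

Each pole contributes −20 dB/decade at high frequency; each zero contributes +20 dB/decade.
Net: 0 zero(s) − 2 pole(s) → -40 dB/decade.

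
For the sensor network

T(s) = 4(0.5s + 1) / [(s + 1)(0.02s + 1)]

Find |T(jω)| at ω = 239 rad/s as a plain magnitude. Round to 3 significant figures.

At ω = 239 rad/s:
zero (1 + j239·0.5) = 1 + j119.5 → |·| ≈ 119.5, ∠ ≈ 89.52°
pole (1 + j239·1) = 1 + j239 → |·| ≈ 239, ∠ ≈ 89.76°
pole (1 + j239·0.02) = 1 + j4.78 → |·| ≈ 4.8835, ∠ ≈ 78.18°
|T| = 4 · 119.5 / (239 · 4.8835) ≈ 0.40954

0.410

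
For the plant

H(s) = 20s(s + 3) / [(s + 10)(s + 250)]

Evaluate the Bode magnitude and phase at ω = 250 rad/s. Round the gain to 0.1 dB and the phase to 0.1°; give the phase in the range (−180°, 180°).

23.0 dB, 46.6°

At s = jω = j250:
zero (s+3): 3 + j250 → |·| = √(3²+250²) = √62509 ≈ 250.02, ∠ = arctan(250/3) ≈ 89.31°
zero at origin: s = j250 → |·| = 250, ∠ = 90.00°
pole (s+10): 10 + j250 → |·| = √(10²+250²) = √62600 ≈ 250.2, ∠ = arctan(250/10) ≈ 87.71°
pole (s+250): 250 + j250 → |·| = √(250²+250²) = √125000 ≈ 353.55, ∠ = arctan(250/250) ≈ 45.00°
|H| = 20 · 62505 / 88458 ≈ 14.132
Gain = 20 log₁₀(14.132) ≈ 23.00 dB
∠H = 179.31° − 132.71° = 46.60°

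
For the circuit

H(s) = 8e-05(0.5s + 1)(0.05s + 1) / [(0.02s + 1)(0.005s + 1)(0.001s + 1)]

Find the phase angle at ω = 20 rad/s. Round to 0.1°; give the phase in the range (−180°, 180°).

100.6°

At ω = 20 rad/s:
zero (1 + j20·0.5) = 1 + j10 → |·| ≈ 10.05, ∠ ≈ 84.29°
zero (1 + j20·0.05) = 1 + j1 → |·| ≈ 1.4142, ∠ ≈ 45.00°
pole (1 + j20·0.02) = 1 + j0.4 → |·| ≈ 1.077, ∠ ≈ 21.80°
pole (1 + j20·0.005) = 1 + j0.1 → |·| ≈ 1.005, ∠ ≈ 5.71°
pole (1 + j20·0.001) = 1 + j0.02 → |·| ≈ 1.0002, ∠ ≈ 1.15°
∠H = (84.29° + 45.00°) − (21.80° + 5.71° + 1.15°) = 100.63°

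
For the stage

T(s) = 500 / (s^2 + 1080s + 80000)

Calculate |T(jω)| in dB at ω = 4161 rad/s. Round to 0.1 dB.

-91.0 dB

Substitute s = j4161:
Numerator: 500 = 500 + j0
Denominator: (j4161)^2 + 1080(j4161) + 80000 = -17233921 + j4493880
|N| = √(500² + 0²) ≈ 500, ∠N ≈ 0.00°
|D| = √(17233921² + 4493880²) ≈ 1.781e+07, ∠D ≈ 165.39°
|T| = 500 / 1.781e+07 ≈ 2.8074e-05
Gain = 20 log₁₀(2.8074e-05) ≈ -91.03 dB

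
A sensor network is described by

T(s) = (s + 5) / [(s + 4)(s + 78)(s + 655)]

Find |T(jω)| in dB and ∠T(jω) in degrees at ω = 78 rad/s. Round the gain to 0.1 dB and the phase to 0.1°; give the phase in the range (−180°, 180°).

At s = jω = j78:
zero (s+5): 5 + j78 → |·| = √(5²+78²) = √6109 ≈ 78.16, ∠ = arctan(78/5) ≈ 86.33°
pole (s+4): 4 + j78 → |·| = √(4²+78²) = √6100 ≈ 78.102, ∠ = arctan(78/4) ≈ 87.06°
pole (s+78): 78 + j78 → |·| = √(78²+78²) = √12168 ≈ 110.31, ∠ = arctan(78/78) ≈ 45.00°
pole (s+655): 655 + j78 → |·| = √(655²+78²) = √435109 ≈ 659.63, ∠ = arctan(78/655) ≈ 6.79°
|T| = 1 · 78.16 / 5.683e+06 ≈ 1.3753e-05
Gain = 20 log₁₀(1.3753e-05) ≈ -97.23 dB
∠T = 86.33° − 138.85° = -52.52°

-97.2 dB, -52.5°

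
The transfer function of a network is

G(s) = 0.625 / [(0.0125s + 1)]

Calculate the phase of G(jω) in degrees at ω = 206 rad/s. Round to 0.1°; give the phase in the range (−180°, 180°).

-68.8°

At ω = 206 rad/s:
pole (1 + j206·0.0125) = 1 + j2.575 → |·| ≈ 2.7624, ∠ ≈ 68.78°
∠G = (0°) − (68.78°) = -68.78°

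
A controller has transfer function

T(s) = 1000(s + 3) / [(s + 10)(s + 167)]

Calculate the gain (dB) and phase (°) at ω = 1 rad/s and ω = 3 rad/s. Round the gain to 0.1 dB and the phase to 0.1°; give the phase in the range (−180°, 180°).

ω = 1: 5.5 dB, 12.4°; ω = 3: 7.7 dB, 27.3°

At s = jω = j1:
zero (s+3): 3 + j1 → |·| = √(3²+1²) = √10 ≈ 3.1623, ∠ = arctan(1/3) ≈ 18.43°
pole (s+10): 10 + j1 → |·| = √(10²+1²) = √101 ≈ 10.05, ∠ = arctan(1/10) ≈ 5.71°
pole (s+167): 167 + j1 → |·| = √(167²+1²) = √27890 ≈ 167, ∠ = arctan(1/167) ≈ 0.34°
|T| = 1000 · 3.1623 / 1678.4 ≈ 1.8841
Gain = 20 log₁₀(1.8841) ≈ 5.50 dB
∠T = 18.43° − 6.05° = 12.38°

At s = jω = j3:
zero (s+3): 3 + j3 → |·| = √(3²+3²) = √18 ≈ 4.2426, ∠ = arctan(3/3) ≈ 45.00°
pole (s+10): 10 + j3 → |·| = √(10²+3²) = √109 ≈ 10.44, ∠ = arctan(3/10) ≈ 16.70°
pole (s+167): 167 + j3 → |·| = √(167²+3²) = √27898 ≈ 167.03, ∠ = arctan(3/167) ≈ 1.03°
|T| = 1000 · 4.2426 / 1743.8 ≈ 2.433
Gain = 20 log₁₀(2.433) ≈ 7.72 dB
∠T = 45.00° − 17.73° = 27.27°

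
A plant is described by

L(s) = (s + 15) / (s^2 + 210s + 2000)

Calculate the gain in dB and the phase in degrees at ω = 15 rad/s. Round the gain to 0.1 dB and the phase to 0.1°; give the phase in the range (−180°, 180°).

-44.6 dB, -15.6°

Substitute s = j15:
Numerator: (j15) + 15 = 15 + j15
Denominator: (j15)^2 + 210(j15) + 2000 = 1775 + j3150
|N| = √(15² + 15²) ≈ 21.213, ∠N ≈ 45.00°
|D| = √(1775² + 3150²) ≈ 3615.7, ∠D ≈ 60.60°
|L| = 21.213 / 3615.7 ≈ 0.0058669
Gain = 20 log₁₀(0.0058669) ≈ -44.63 dB
∠L = 45.00° − 60.60° = -15.60°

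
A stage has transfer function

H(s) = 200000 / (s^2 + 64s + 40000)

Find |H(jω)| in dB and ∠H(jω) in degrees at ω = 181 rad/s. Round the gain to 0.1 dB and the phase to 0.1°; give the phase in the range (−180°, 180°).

At s = jω = j181:
quadratic: (j181)² + 64·j181 + 40000 = 7239 + j11584 → |·| ≈ 13660, ∠ ≈ 58.00°
|H| = 200000 / 13660 ≈ 14.641
Gain = 20 log₁₀(14.641) ≈ 23.31 dB
∠H = 0.00° − 58.00° = -58.00°

23.3 dB, -58.0°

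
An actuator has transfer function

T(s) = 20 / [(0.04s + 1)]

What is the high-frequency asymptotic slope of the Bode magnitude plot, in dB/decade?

Each pole contributes −20 dB/decade at high frequency; each zero contributes +20 dB/decade.
Net: 0 zero(s) − 1 pole(s) → -20 dB/decade.

-20 dB/decade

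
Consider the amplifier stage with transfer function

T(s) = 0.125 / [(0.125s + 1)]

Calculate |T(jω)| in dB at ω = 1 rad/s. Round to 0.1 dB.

At ω = 1 rad/s:
pole (1 + j1·0.125) = 1 + j0.125 → |·| ≈ 1.0078, ∠ ≈ 7.13°
|T| = 0.125 · 1 / (1.0078) ≈ 0.12403
Gain = 20 log₁₀(0.12403) ≈ -18.13 dB

-18.1 dB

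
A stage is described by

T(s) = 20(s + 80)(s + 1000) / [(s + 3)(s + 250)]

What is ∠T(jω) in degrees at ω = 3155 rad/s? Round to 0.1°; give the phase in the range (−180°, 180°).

At s = jω = j3155:
zero (s+80): 80 + j3155 → |·| = √(80²+3155²) = √9960425 ≈ 3156, ∠ = arctan(3155/80) ≈ 88.55°
zero (s+1000): 1000 + j3155 → |·| = √(1000²+3155²) = √10954025 ≈ 3309.7, ∠ = arctan(3155/1000) ≈ 72.41°
pole (s+3): 3 + j3155 → |·| = √(3²+3155²) = √9954034 ≈ 3155, ∠ = arctan(3155/3) ≈ 89.95°
pole (s+250): 250 + j3155 → |·| = √(250²+3155²) = √10016525 ≈ 3164.9, ∠ = arctan(3155/250) ≈ 85.47°
∠T = 160.96° − 175.42° = -14.46°

-14.5°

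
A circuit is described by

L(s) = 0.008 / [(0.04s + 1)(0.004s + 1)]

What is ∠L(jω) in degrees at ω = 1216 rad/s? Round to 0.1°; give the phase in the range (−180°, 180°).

At ω = 1216 rad/s:
pole (1 + j1216·0.04) = 1 + j48.64 → |·| ≈ 48.65, ∠ ≈ 88.82°
pole (1 + j1216·0.004) = 1 + j4.864 → |·| ≈ 4.9657, ∠ ≈ 78.38°
∠L = (0°) − (88.82° + 78.38°) = -167.20°

-167.2°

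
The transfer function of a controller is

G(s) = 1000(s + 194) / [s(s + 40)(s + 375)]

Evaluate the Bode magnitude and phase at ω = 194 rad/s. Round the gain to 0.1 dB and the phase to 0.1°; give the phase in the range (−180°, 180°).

At s = jω = j194:
zero (s+194): 194 + j194 → |·| = √(194²+194²) = √75272 ≈ 274.36, ∠ = arctan(194/194) ≈ 45.00°
pole (s+40): 40 + j194 → |·| = √(40²+194²) = √39236 ≈ 198.08, ∠ = arctan(194/40) ≈ 78.35°
pole (s+375): 375 + j194 → |·| = √(375²+194²) = √178261 ≈ 422.21, ∠ = arctan(194/375) ≈ 27.35°
pole at origin: |s| = 194, ∠ = 90.00° (in denominator)
|G| = 1000 · 274.36 / 1.6224e+07 ≈ 0.016911
Gain = 20 log₁₀(0.016911) ≈ -35.44 dB
∠G = 45.00° − 195.70° = -150.70°

-35.4 dB, -150.7°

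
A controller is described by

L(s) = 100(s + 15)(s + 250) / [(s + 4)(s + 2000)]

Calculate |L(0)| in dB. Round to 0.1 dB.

33.4 dB

L(0) = 100·15·250 / (4·2000) = 46.875
20 log₁₀(46.875) ≈ 33.42 dB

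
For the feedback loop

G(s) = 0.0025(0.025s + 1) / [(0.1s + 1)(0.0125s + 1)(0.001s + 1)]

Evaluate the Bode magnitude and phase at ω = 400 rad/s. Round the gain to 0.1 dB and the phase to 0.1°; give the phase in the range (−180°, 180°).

-78.8 dB, -104.8°

At ω = 400 rad/s:
zero (1 + j400·0.025) = 1 + j10 → |·| ≈ 10.05, ∠ ≈ 84.29°
pole (1 + j400·0.1) = 1 + j40 → |·| ≈ 40.012, ∠ ≈ 88.57°
pole (1 + j400·0.0125) = 1 + j5 → |·| ≈ 5.099, ∠ ≈ 78.69°
pole (1 + j400·0.001) = 1 + j0.4 → |·| ≈ 1.077, ∠ ≈ 21.80°
|G| = 0.0025 · 10.05 / (40.012 · 5.099 · 1.077) ≈ 0.00011434
Gain = 20 log₁₀(0.00011434) ≈ -78.84 dB
∠G = (84.29°) − (88.57° + 78.69° + 21.80°) = -104.77°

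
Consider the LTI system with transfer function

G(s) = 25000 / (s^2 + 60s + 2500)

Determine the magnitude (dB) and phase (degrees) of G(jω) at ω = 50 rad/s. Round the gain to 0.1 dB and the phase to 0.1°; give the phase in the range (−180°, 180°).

At s = jω = j50:
quadratic: (j50)² + 60·j50 + 2500 = 0 + j3000 → |·| ≈ 3000, ∠ ≈ 90.00°
|G| = 25000 / 3000 ≈ 8.3333
Gain = 20 log₁₀(8.3333) ≈ 18.42 dB
∠G = 0.00° − 90.00° = -90.00°

18.4 dB, -90.0°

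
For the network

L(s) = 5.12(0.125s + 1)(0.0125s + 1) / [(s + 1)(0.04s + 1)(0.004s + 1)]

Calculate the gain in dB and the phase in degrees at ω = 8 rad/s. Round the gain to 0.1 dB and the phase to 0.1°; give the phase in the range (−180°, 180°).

-1.3 dB, -51.7°

At ω = 8 rad/s:
zero (1 + j8·0.125) = 1 + j1 → |·| ≈ 1.4142, ∠ ≈ 45.00°
zero (1 + j8·0.0125) = 1 + j0.1 → |·| ≈ 1.005, ∠ ≈ 5.71°
pole (1 + j8·1) = 1 + j8 → |·| ≈ 8.0623, ∠ ≈ 82.87°
pole (1 + j8·0.04) = 1 + j0.32 → |·| ≈ 1.05, ∠ ≈ 17.74°
pole (1 + j8·0.004) = 1 + j0.032 → |·| ≈ 1.0005, ∠ ≈ 1.83°
|L| = 5.12 · 1.4142 · 1.005 / (8.0623 · 1.05 · 1.0005) ≈ 0.85917
Gain = 20 log₁₀(0.85917) ≈ -1.32 dB
∠L = (45.00° + 5.71°) − (82.87° + 17.74° + 1.83°) = -51.73°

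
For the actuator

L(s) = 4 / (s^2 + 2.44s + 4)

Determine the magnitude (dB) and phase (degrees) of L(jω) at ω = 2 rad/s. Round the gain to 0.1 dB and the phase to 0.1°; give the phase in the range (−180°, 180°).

At s = jω = j2:
quadratic: (j2)² + 2.44·j2 + 4 = 0 + j4.88 → |·| ≈ 4.88, ∠ ≈ 90.00°
|L| = 4 / 4.88 ≈ 0.81967
Gain = 20 log₁₀(0.81967) ≈ -1.73 dB
∠L = 0.00° − 90.00° = -90.00°

-1.7 dB, -90.0°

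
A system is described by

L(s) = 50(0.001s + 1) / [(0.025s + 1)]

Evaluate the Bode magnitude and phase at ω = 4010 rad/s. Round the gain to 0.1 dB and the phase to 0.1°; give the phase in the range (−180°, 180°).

6.3 dB, -13.4°

At ω = 4010 rad/s:
zero (1 + j4010·0.001) = 1 + j4.01 → |·| ≈ 4.1328, ∠ ≈ 76.00°
pole (1 + j4010·0.025) = 1 + j100.25 → |·| ≈ 100.25, ∠ ≈ 89.43°
|L| = 50 · 4.1328 / (100.25) ≈ 2.0612
Gain = 20 log₁₀(2.0612) ≈ 6.28 dB
∠L = (76.00°) − (89.43°) = -13.43°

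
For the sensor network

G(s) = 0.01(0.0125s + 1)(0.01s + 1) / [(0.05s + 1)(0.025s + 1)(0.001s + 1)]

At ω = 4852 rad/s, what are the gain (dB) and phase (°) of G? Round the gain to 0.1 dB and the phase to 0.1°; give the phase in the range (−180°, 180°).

-73.9 dB, -79.8°

At ω = 4852 rad/s:
zero (1 + j4852·0.0125) = 1 + j60.65 → |·| ≈ 60.658, ∠ ≈ 89.06°
zero (1 + j4852·0.01) = 1 + j48.52 → |·| ≈ 48.53, ∠ ≈ 88.82°
pole (1 + j4852·0.05) = 1 + j242.6 → |·| ≈ 242.6, ∠ ≈ 89.76°
pole (1 + j4852·0.025) = 1 + j121.3 → |·| ≈ 121.3, ∠ ≈ 89.53°
pole (1 + j4852·0.001) = 1 + j4.852 → |·| ≈ 4.954, ∠ ≈ 78.35°
|G| = 0.01 · 60.658 · 48.53 / (242.6 · 121.3 · 4.954) ≈ 0.00020193
Gain = 20 log₁₀(0.00020193) ≈ -73.90 dB
∠G = (89.06° + 88.82°) − (89.76° + 89.53° + 78.35°) = -79.76°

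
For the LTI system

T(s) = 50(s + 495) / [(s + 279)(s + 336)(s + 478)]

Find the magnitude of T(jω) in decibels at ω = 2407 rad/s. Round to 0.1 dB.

-101.4 dB

At s = jω = j2407:
zero (s+495): 495 + j2407 → |·| = √(495²+2407²) = √6038674 ≈ 2457.4, ∠ = arctan(2407/495) ≈ 78.38°
pole (s+279): 279 + j2407 → |·| = √(279²+2407²) = √5871490 ≈ 2423.1, ∠ = arctan(2407/279) ≈ 83.39°
pole (s+336): 336 + j2407 → |·| = √(336²+2407²) = √5906545 ≈ 2430.3, ∠ = arctan(2407/336) ≈ 82.05°
pole (s+478): 478 + j2407 → |·| = √(478²+2407²) = √6022133 ≈ 2454, ∠ = arctan(2407/478) ≈ 78.77°
|T| = 50 · 2457.4 / 1.4451e+10 ≈ 8.5025e-06
Gain = 20 log₁₀(8.5025e-06) ≈ -101.41 dB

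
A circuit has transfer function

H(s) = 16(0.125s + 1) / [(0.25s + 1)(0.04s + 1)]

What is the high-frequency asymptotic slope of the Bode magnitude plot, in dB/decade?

-20 dB/decade

Each pole contributes −20 dB/decade at high frequency; each zero contributes +20 dB/decade.
Net: 1 zero(s) − 2 pole(s) → -20 dB/decade.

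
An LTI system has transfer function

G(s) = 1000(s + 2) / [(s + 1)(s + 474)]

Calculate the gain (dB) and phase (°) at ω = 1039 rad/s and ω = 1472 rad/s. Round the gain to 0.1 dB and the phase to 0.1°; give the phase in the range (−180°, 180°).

ω = 1039: -1.2 dB, -65.5°; ω = 1472: -3.8 dB, -72.2°

At s = jω = j1039:
zero (s+2): 2 + j1039 → |·| = √(2²+1039²) = √1079525 ≈ 1039, ∠ = arctan(1039/2) ≈ 89.89°
pole (s+1): 1 + j1039 → |·| = √(1²+1039²) = √1079522 ≈ 1039, ∠ = arctan(1039/1) ≈ 89.94°
pole (s+474): 474 + j1039 → |·| = √(474²+1039²) = √1304197 ≈ 1142, ∠ = arctan(1039/474) ≈ 65.48°
|G| = 1000 · 1039 / 1.1865e+06 ≈ 0.87568
Gain = 20 log₁₀(0.87568) ≈ -1.15 dB
∠G = 89.89° − 155.42° = -65.53°

At s = jω = j1472:
zero (s+2): 2 + j1472 → |·| = √(2²+1472²) = √2166788 ≈ 1472, ∠ = arctan(1472/2) ≈ 89.92°
pole (s+1): 1 + j1472 → |·| = √(1²+1472²) = √2166785 ≈ 1472, ∠ = arctan(1472/1) ≈ 89.96°
pole (s+474): 474 + j1472 → |·| = √(474²+1472²) = √2391460 ≈ 1546.4, ∠ = arctan(1472/474) ≈ 72.15°
|G| = 1000 · 1472 / 2.2763e+06 ≈ 0.64666
Gain = 20 log₁₀(0.64666) ≈ -3.79 dB
∠G = 89.92° − 162.11° = -72.19°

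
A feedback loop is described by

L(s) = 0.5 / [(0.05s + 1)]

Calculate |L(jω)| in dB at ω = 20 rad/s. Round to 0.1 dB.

-9.0 dB

At ω = 20 rad/s:
pole (1 + j20·0.05) = 1 + j1 → |·| ≈ 1.4142, ∠ ≈ 45.00°
|L| = 0.5 · 1 / (1.4142) ≈ 0.35356
Gain = 20 log₁₀(0.35356) ≈ -9.03 dB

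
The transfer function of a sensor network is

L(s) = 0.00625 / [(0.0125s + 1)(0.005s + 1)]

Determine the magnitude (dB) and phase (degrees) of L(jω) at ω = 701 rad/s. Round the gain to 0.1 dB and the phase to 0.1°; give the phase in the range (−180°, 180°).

-74.2 dB, -157.6°

At ω = 701 rad/s:
pole (1 + j701·0.0125) = 1 + j8.7625 → |·| ≈ 8.8194, ∠ ≈ 83.49°
pole (1 + j701·0.005) = 1 + j3.505 → |·| ≈ 3.6449, ∠ ≈ 74.08°
|L| = 0.00625 · 1 / (8.8194 · 3.6449) ≈ 0.00019443
Gain = 20 log₁₀(0.00019443) ≈ -74.22 dB
∠L = (0°) − (83.49° + 74.08°) = -157.57°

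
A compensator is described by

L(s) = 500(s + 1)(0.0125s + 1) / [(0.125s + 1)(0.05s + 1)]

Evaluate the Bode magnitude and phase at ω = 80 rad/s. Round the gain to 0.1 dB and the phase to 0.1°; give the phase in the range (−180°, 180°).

62.7 dB, -26.0°

At ω = 80 rad/s:
zero (1 + j80·1) = 1 + j80 → |·| ≈ 80.006, ∠ ≈ 89.28°
zero (1 + j80·0.0125) = 1 + j1 → |·| ≈ 1.4142, ∠ ≈ 45.00°
pole (1 + j80·0.125) = 1 + j10 → |·| ≈ 10.05, ∠ ≈ 84.29°
pole (1 + j80·0.05) = 1 + j4 → |·| ≈ 4.1231, ∠ ≈ 75.96°
|L| = 500 · 80.006 · 1.4142 / (10.05 · 4.1231) ≈ 1365.3
Gain = 20 log₁₀(1365.3) ≈ 62.70 dB
∠L = (89.28° + 45.00°) − (84.29° + 75.96°) = -25.97°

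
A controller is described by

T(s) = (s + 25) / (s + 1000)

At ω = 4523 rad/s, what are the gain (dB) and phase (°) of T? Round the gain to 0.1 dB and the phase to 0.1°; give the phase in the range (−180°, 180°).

-0.2 dB, 12.2°

Substitute s = j4523:
Numerator: (j4523) + 25 = 25 + j4523
Denominator: (j4523) + 1000 = 1000 + j4523
|N| = √(25² + 4523²) ≈ 4523.1, ∠N ≈ 89.68°
|D| = √(1000² + 4523²) ≈ 4632.2, ∠D ≈ 77.53°
|T| = 4523.1 / 4632.2 ≈ 0.97645
Gain = 20 log₁₀(0.97645) ≈ -0.21 dB
∠T = 89.68° − 77.53° = 12.15°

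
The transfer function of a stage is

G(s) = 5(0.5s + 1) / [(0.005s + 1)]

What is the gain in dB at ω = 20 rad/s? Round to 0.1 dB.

34.0 dB

At ω = 20 rad/s:
zero (1 + j20·0.5) = 1 + j10 → |·| ≈ 10.05, ∠ ≈ 84.29°
pole (1 + j20·0.005) = 1 + j0.1 → |·| ≈ 1.005, ∠ ≈ 5.71°
|G| = 5 · 10.05 / (1.005) ≈ 50
Gain = 20 log₁₀(50) ≈ 33.98 dB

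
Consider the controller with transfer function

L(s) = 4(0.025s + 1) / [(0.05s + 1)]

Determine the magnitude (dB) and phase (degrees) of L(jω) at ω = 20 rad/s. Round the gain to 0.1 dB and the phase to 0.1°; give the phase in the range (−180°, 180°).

10.0 dB, -18.4°

At ω = 20 rad/s:
zero (1 + j20·0.025) = 1 + j0.5 → |·| ≈ 1.118, ∠ ≈ 26.57°
pole (1 + j20·0.05) = 1 + j1 → |·| ≈ 1.4142, ∠ ≈ 45.00°
|L| = 4 · 1.118 / (1.4142) ≈ 3.1622
Gain = 20 log₁₀(3.1622) ≈ 10.00 dB
∠L = (26.57°) − (45.00°) = -18.43°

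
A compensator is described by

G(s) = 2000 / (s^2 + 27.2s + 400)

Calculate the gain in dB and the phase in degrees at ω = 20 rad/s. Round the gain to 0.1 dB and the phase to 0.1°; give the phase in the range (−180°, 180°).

At s = jω = j20:
quadratic: (j20)² + 27.2·j20 + 400 = 0 + j544 → |·| ≈ 544, ∠ ≈ 90.00°
|G| = 2000 / 544 ≈ 3.6765
Gain = 20 log₁₀(3.6765) ≈ 11.31 dB
∠G = 0.00° − 90.00° = -90.00°

11.3 dB, -90.0°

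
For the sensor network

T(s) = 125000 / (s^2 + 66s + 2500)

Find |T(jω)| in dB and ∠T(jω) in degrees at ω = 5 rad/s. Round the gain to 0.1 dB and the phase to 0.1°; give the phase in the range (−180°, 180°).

At s = jω = j5:
quadratic: (j5)² + 66·j5 + 2500 = 2475 + j330 → |·| ≈ 2496.9, ∠ ≈ 7.59°
|T| = 125000 / 2496.9 ≈ 50.062
Gain = 20 log₁₀(50.062) ≈ 33.99 dB
∠T = 0.00° − 7.59° = -7.59°

34.0 dB, -7.6°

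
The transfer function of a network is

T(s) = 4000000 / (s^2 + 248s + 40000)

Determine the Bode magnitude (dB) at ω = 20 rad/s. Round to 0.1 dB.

40.0 dB

At s = jω = j20:
quadratic: (j20)² + 248·j20 + 40000 = 39600 + j4960 → |·| ≈ 39909, ∠ ≈ 7.14°
|T| = 4000000 / 39909 ≈ 100.23
Gain = 20 log₁₀(100.23) ≈ 40.02 dB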